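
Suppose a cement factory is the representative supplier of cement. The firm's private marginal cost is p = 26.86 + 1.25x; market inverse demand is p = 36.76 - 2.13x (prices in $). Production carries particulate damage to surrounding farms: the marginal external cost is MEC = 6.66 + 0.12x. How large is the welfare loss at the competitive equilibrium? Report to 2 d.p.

DWL = $7.02

Market equilibrium (private): 26.86 + 1.25x = 36.76 - 2.13x → x_m = 2.9290.
Social marginal cost = private MC + MEC = 33.52 + 1.37x.
Set SMC = demand: 33.52 + 1.37x = 36.76 - 2.13x → x* = 0.9257.
Between x* and x_m the wedge SMC − demand runs linearly from 0 to MEC(x_m), so the loss is a triangle.
DWL = ½ × 2.0033 × 7.0115 = 7.0231.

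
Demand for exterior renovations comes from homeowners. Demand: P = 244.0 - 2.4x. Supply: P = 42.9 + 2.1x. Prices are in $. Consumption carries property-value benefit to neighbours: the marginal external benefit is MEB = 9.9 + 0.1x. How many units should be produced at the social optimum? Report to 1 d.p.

x* = 48.0

Social marginal benefit = demand + MEB = 253.9 - 2.3x.
Set SMB = MC: 253.9 - 2.3x = 42.9 + 2.1x → x* = 47.9545.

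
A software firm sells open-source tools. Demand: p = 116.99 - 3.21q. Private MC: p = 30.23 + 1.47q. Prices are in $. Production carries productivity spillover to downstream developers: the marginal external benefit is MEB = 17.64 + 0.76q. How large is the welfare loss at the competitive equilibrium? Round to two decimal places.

DWL = $128.41

Market equilibrium (private): 30.23 + 1.47q = 116.99 - 3.21q → q_m = 18.5385.
Social marginal cost = private MC − MEB = 12.59 + 0.71q.
Set SMC = demand: 12.59 + 0.71q = 116.99 - 3.21q → q* = 26.6327.
Between q* and q_m the wedge demand − SMC runs linearly from 0 to MEB(q_m), so the loss is a triangle.
DWL = ½ × 8.0942 × 31.7292 = 128.4112.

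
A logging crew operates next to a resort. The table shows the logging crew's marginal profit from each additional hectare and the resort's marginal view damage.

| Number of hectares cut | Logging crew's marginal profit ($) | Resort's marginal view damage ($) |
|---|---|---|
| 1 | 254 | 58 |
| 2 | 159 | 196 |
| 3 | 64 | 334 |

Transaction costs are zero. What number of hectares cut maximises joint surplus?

Bargaining reaches the level where marginal profit last exceeds marginal view damage.
That holds through level 1 (254 ≥ 58) but not at 2 (159 < 196).

1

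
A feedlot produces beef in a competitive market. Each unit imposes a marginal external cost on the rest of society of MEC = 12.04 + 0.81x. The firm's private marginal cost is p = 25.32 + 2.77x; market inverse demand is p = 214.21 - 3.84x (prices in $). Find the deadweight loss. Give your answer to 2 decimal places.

DWL = $83.43

Market equilibrium (private): 25.32 + 2.77x = 214.21 - 3.84x → x_m = 28.5764.
Social marginal cost = private MC + MEC = 37.36 + 3.58x.
Set SMC = demand: 37.36 + 3.58x = 214.21 - 3.84x → x* = 23.8342.
The loss is the area between SMC and demand from x* to x_m; with linear curves that's a triangle of height MEC(x_m).
DWL = ½ × 4.7422 × 35.1869 = 83.4317.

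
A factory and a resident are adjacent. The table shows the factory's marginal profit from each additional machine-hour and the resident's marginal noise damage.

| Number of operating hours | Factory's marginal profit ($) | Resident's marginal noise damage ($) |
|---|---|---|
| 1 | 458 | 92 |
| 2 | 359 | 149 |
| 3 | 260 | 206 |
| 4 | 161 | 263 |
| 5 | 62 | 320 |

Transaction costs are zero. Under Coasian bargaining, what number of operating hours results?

Bargaining reaches the level where marginal profit last exceeds marginal noise damage.
That holds through level 3 (260 ≥ 206) but not at 4 (161 < 263).

3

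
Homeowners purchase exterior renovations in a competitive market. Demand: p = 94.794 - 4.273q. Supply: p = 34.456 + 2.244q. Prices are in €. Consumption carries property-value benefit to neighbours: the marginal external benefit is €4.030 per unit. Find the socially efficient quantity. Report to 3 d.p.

q* = 9.877

Social marginal benefit = demand + MEB = 98.824 - 4.273q.
Set SMB = MC: 98.824 - 4.273q = 34.456 + 2.244q → q* = 9.8769.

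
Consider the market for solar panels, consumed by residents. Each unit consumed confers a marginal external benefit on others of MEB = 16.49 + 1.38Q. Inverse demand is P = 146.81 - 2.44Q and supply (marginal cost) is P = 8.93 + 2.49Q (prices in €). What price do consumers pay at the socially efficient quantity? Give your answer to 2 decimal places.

Social marginal benefit = demand + MEB = 163.30 - 1.06Q.
Set SMB = MC: 163.30 - 1.06Q = 8.93 + 2.49Q → Q* = 43.4845.
Consumer price on the demand curve at Q*: 146.81 − 2.44×43.4845 = 40.7078.

P = €40.71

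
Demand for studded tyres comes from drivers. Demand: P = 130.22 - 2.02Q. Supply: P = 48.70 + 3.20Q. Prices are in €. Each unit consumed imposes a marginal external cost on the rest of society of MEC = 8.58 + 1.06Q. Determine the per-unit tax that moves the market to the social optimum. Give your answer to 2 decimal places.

Social marginal benefit = demand − MEC = 121.64 - 3.08Q.
Set SMB = MC: 121.64 - 3.08Q = 48.70 + 3.20Q → Q* = 11.6146.
The Pigouvian tax equals MEC at Q*: 8.58 + 1.06×11.6146 = 20.8915.

tax = €20.89 per unit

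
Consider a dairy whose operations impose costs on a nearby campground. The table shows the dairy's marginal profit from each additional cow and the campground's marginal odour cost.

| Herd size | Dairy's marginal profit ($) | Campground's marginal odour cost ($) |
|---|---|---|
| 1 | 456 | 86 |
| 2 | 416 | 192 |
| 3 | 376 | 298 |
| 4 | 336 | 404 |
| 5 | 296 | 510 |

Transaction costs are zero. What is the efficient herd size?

3

Bargaining reaches the level where marginal profit last exceeds marginal odour cost.
That holds through level 3 (376 ≥ 298) but not at 4 (336 < 404).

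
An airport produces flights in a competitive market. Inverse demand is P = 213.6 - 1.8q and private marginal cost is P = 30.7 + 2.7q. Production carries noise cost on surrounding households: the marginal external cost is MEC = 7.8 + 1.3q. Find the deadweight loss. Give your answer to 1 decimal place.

DWL = 317.0

Market equilibrium (private): 30.7 + 2.7q = 213.6 - 1.8q → q_m = 40.6444.
Social marginal cost = private MC + MEC = 38.5 + 4.0q.
Set SMC = demand: 38.5 + 4.0q = 213.6 - 1.8q → q* = 30.1897.
The loss is the area between SMC and demand from q* to q_m; with linear curves that's a triangle of height MEC(q_m).
DWL = ½ × 10.4547 × 60.6378 = 316.9750.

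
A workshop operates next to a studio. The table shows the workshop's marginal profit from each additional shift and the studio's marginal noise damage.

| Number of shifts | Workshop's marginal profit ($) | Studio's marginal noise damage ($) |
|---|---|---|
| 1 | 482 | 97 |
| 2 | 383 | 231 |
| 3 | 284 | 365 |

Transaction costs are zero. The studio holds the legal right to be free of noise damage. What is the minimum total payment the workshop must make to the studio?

Efficient level: marginal profit ≥ marginal noise damage through level 2, so k* = 2.
With the studio holding the right, the workshop must at least compensate total damage at k*: 97 + 231 = 328.

$328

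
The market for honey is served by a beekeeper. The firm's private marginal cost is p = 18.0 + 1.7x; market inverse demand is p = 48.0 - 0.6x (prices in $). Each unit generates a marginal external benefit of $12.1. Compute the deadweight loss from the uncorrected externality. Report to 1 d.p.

DWL = $31.8

Market equilibrium (private): 18.0 + 1.7x = 48.0 - 0.6x → x_m = 13.0435.
Social marginal cost = private MC − MEB = 5.9 + 1.7x.
Set SMC = demand: 5.9 + 1.7x = 48.0 - 0.6x → x* = 18.3043.
Height of the DWL triangle at x_m is demand(x_m) − SMC(x_m) = MEB(x_m) = 12.1000.
DWL = ½ × 5.2608 × 12.1000 = 31.8278.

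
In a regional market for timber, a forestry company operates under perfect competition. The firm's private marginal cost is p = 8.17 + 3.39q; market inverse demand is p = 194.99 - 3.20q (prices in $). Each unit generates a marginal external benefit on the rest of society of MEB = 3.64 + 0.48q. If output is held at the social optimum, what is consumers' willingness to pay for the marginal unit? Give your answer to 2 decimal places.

P = $95.24

Social marginal cost = private MC − MEB = 4.53 + 2.91q.
Set SMC = demand: 4.53 + 2.91q = 194.99 - 3.20q → q* = 31.1718.
Consumer price on the demand curve at q*: 194.99 − 3.20×31.1718 = 95.2402.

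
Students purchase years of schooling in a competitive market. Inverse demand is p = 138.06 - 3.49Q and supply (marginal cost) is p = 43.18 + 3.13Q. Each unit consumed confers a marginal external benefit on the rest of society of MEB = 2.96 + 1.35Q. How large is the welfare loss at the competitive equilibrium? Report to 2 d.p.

Market equilibrium (private): 43.18 + 3.13Q = 138.06 - 3.49Q → Q_m = 14.3323.
Social marginal benefit = demand + MEB = 141.02 - 2.14Q.
Set SMB = MC: 141.02 - 2.14Q = 43.18 + 3.13Q → Q* = 18.5655.
The welfare-loss triangle has base |Q_m − Q*| and height MEB(Q_m) (the vertical gap between SMB and MC is zero at Q* and MEB at Q_m).
DWL = ½ × 4.2332 × 22.3086 = 47.2184.

DWL = 47.22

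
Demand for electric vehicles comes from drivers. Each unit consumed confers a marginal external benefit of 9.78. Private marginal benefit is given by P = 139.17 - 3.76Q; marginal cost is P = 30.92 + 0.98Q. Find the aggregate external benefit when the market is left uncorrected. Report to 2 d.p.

Market equilibrium (private): 30.92 + 0.98Q = 139.17 - 3.76Q → Q_m = 22.8376.
Total external benefit = MEB × Q_m = 9.78 × 22.8376 = 223.3517.

223.35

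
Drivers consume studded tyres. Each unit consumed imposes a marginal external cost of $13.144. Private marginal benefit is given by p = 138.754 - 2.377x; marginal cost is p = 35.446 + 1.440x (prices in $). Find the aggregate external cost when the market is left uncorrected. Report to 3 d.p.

$355.745

Market equilibrium (private): 35.446 + 1.440x = 138.754 - 2.377x → x_m = 27.0652.
Total external cost = MEC × x_m = 13.144 × 27.0652 = 355.7450.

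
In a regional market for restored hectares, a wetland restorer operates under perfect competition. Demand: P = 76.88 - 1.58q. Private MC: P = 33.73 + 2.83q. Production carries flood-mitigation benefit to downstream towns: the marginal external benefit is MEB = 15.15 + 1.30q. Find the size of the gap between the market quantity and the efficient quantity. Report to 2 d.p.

Market equilibrium (private): 33.73 + 2.83q = 76.88 - 1.58q → q_m = 9.7846.
Social marginal cost = private MC − MEB = 18.58 + 1.53q.
Set SMC = demand: 18.58 + 1.53q = 76.88 - 1.58q → q* = 18.7460.
Gap = |9.7846 − 18.7460| = 8.9614.

8.96 units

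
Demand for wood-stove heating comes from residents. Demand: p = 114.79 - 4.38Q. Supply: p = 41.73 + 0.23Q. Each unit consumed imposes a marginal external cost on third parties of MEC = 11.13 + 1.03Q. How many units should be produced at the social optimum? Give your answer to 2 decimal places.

Social marginal benefit = demand − MEC = 103.66 - 5.41Q.
Set SMB = MC: 103.66 - 5.41Q = 41.73 + 0.23Q → Q* = 10.9805.

Q* = 10.98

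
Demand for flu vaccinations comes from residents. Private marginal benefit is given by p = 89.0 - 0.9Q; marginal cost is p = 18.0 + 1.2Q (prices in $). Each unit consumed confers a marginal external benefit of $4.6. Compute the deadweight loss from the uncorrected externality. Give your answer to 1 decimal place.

DWL = $5.0

Market equilibrium (private): 18.0 + 1.2Q = 89.0 - 0.9Q → Q_m = 33.8095.
Social marginal benefit = demand + MEB = 93.6 - 0.9Q.
Set SMB = MC: 93.6 - 0.9Q = 18.0 + 1.2Q → Q* = 36.0000.
The loss is the area between SMB and MC from Q* to Q_m; with linear curves that's a triangle of height MEB(Q_m).
DWL = ½ × 2.1905 × 4.6000 = 5.0382.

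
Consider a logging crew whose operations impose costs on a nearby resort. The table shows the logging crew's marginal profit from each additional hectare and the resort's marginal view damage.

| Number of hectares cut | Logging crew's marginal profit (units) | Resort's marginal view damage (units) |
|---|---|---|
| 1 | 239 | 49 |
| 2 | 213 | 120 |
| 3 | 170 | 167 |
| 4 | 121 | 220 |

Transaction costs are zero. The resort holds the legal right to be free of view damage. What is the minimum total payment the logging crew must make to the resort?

Efficient level: marginal profit ≥ marginal view damage through level 3, so k* = 3.
With the resort holding the right, the logging crew must at least compensate total damage at k*: 49 + 120 + 167 = 336.

336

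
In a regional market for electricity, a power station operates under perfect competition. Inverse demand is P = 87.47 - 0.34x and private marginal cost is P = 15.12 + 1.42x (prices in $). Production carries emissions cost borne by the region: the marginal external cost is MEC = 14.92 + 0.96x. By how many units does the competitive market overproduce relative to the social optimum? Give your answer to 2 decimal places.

19.99 units

Market equilibrium (private): 15.12 + 1.42x = 87.47 - 0.34x → x_m = 41.1080.
Social marginal cost = private MC + MEC = 30.04 + 2.38x.
Set SMC = demand: 30.04 + 2.38x = 87.47 - 0.34x → x* = 21.1140.
Gap = |41.1080 − 21.1140| = 19.9940.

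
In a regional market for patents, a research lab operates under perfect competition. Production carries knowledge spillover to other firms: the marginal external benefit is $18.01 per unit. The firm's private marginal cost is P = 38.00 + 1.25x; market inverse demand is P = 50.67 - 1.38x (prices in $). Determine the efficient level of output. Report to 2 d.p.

x* = 11.67

Social marginal cost = private MC − MEB = 19.99 + 1.25x.
Set SMC = demand: 19.99 + 1.25x = 50.67 - 1.38x → x* = 11.6654.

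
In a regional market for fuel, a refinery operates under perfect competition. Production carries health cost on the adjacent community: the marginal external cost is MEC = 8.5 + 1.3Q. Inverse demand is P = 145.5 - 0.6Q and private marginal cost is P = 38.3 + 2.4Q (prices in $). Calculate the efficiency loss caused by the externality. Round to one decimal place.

DWL = $351.1

Market equilibrium (private): 38.3 + 2.4Q = 145.5 - 0.6Q → Q_m = 35.7333.
Social marginal cost = private MC + MEC = 46.8 + 3.7Q.
Set SMC = demand: 46.8 + 3.7Q = 145.5 - 0.6Q → Q* = 22.9535.
The welfare-loss triangle has base |Q_m − Q*| and height MEC(Q_m) (the vertical gap between SMC and demand is zero at Q* and MEC at Q_m).
DWL = ½ × 12.7798 × 54.9533 = 351.1461.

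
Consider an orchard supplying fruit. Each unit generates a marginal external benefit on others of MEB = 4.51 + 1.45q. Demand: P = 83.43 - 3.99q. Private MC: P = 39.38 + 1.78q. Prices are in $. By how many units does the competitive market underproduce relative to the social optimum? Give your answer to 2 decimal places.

Market equilibrium (private): 39.38 + 1.78q = 83.43 - 3.99q → q_m = 7.6343.
Social marginal cost = private MC − MEB = 34.87 + 0.33q.
Set SMC = demand: 34.87 + 0.33q = 83.43 - 3.99q → q* = 11.2407.
Gap = |7.6343 − 11.2407| = 3.6064.

3.61 units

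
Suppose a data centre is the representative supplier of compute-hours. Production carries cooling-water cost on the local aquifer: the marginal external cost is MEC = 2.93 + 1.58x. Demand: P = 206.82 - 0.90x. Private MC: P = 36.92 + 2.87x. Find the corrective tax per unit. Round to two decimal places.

Social marginal cost = private MC + MEC = 39.85 + 4.45x.
Set SMC = demand: 39.85 + 4.45x = 206.82 - 0.90x → x* = 31.2093.
The Pigouvian tax equals MEC at x*: 2.93 + 1.58×31.2093 = 52.2407.

tax = 52.24 per unit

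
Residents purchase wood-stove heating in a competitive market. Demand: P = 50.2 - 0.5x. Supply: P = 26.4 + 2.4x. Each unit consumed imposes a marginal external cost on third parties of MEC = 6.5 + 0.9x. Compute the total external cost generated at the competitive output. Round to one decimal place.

Market equilibrium (private): 26.4 + 2.4x = 50.2 - 0.5x → x_m = 8.2069.
Total external cost = ∫₀^{x_m} (6.5 + 0.9x) dx = 6.5×8.2069 + ½×0.9×8.2069² = 83.6538.

83.7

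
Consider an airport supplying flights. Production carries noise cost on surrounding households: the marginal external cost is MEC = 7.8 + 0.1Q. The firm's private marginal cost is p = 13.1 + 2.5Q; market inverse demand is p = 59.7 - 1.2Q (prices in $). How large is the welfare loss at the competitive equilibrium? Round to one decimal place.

DWL = $10.8

Market equilibrium (private): 13.1 + 2.5Q = 59.7 - 1.2Q → Q_m = 12.5946.
Social marginal cost = private MC + MEC = 20.9 + 2.6Q.
Set SMC = demand: 20.9 + 2.6Q = 59.7 - 1.2Q → Q* = 10.2105.
Between Q* and Q_m the wedge SMC − demand runs linearly from 0 to MEC(Q_m), so the loss is a triangle.
DWL = ½ × 2.3841 × 9.0595 = 10.7994.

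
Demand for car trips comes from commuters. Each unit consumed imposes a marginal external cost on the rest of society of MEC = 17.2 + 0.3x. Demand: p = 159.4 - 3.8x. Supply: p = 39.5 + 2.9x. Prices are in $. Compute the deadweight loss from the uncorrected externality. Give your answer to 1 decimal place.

DWL = $36.4

Market equilibrium (private): 39.5 + 2.9x = 159.4 - 3.8x → x_m = 17.8955.
Social marginal benefit = demand − MEC = 142.2 - 4.1x.
Set SMB = MC: 142.2 - 4.1x = 39.5 + 2.9x → x* = 14.6714.
Height of the DWL triangle at x_m is MC(x_m) − SMB(x_m) = MEC(x_m) = 22.5687.
DWL = ½ × 3.2241 × 22.5687 = 36.3819.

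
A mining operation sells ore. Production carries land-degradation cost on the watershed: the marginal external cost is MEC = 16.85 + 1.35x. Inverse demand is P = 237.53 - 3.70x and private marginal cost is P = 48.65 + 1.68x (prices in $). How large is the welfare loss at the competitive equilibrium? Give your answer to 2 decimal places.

Market equilibrium (private): 48.65 + 1.68x = 237.53 - 3.70x → x_m = 35.1078.
Social marginal cost = private MC + MEC = 65.50 + 3.03x.
Set SMC = demand: 65.50 + 3.03x = 237.53 - 3.70x → x* = 25.5617.
Between x* and x_m the wedge SMC − demand runs linearly from 0 to MEC(x_m), so the loss is a triangle.
DWL = ½ × 9.5461 × 64.2455 = 306.6470.

DWL = $306.65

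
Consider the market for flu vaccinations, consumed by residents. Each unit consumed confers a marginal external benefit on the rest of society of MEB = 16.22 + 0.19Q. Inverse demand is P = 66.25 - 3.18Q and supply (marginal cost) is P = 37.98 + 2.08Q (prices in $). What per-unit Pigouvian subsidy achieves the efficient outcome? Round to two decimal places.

Social marginal benefit = demand + MEB = 82.47 - 2.99Q.
Set SMB = MC: 82.47 - 2.99Q = 37.98 + 2.08Q → Q* = 8.7751.
The Pigouvian subsidy equals MEB at Q*: 16.22 + 0.19×8.7751 = 17.8873.

subsidy = $17.89 per unit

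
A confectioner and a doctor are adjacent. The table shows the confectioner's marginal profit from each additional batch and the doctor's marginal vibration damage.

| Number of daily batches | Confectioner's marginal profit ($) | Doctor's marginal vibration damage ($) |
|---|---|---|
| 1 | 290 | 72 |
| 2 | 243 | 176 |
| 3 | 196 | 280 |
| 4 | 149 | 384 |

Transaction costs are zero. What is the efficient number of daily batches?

Bargaining reaches the level where marginal profit last exceeds marginal vibration damage.
That holds through level 2 (243 ≥ 176) but not at 3 (196 < 280).

2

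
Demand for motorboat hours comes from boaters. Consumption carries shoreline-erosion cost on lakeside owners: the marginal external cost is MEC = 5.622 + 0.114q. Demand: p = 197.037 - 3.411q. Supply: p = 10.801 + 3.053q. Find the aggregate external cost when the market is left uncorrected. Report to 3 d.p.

Market equilibrium (private): 10.801 + 3.053q = 197.037 - 3.411q → q_m = 28.8113.
Total external cost = ∫₀^{q_m} (5.622 + 0.114q) dq = 5.622×28.8113 + ½×0.114×28.8113² = 209.2923.

209.292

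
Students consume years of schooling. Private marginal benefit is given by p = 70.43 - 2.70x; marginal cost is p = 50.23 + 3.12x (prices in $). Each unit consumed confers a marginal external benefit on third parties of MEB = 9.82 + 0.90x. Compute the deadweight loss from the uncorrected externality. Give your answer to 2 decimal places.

Market equilibrium (private): 50.23 + 3.12x = 70.43 - 2.70x → x_m = 3.4708.
Social marginal benefit = demand + MEB = 80.25 - 1.80x.
Set SMB = MC: 80.25 - 1.80x = 50.23 + 3.12x → x* = 6.1016.
Height of the DWL triangle at x_m is SMB(x_m) − MC(x_m) = MEB(x_m) = 12.9437.
DWL = ½ × 2.6308 × 12.9437 = 17.0261.

DWL = $17.03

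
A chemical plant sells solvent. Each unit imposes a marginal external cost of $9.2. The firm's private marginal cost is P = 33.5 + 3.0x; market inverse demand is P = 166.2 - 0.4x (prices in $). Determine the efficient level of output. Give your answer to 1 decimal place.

Social marginal cost = private MC + MEC = 42.7 + 3.0x.
Set SMC = demand: 42.7 + 3.0x = 166.2 - 0.4x → x* = 36.3235.

x* = 36.3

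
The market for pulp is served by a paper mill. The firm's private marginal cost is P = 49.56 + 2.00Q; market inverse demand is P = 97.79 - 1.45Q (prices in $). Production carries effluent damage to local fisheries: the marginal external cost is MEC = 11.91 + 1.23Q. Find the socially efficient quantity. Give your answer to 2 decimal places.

Q* = 7.76

Social marginal cost = private MC + MEC = 61.47 + 3.23Q.
Set SMC = demand: 61.47 + 3.23Q = 97.79 - 1.45Q → Q* = 7.7607.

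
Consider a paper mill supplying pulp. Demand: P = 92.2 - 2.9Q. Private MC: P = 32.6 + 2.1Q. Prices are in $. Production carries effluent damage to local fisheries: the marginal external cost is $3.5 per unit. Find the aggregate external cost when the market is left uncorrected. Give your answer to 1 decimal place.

Market equilibrium (private): 32.6 + 2.1Q = 92.2 - 2.9Q → Q_m = 11.9200.
Total external cost = MEC × Q_m = 3.5 × 11.9200 = 41.7200.

$41.7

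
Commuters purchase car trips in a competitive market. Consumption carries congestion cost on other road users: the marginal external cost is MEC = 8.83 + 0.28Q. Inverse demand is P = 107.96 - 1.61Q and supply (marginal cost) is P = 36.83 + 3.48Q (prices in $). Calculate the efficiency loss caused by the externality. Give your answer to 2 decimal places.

Market equilibrium (private): 36.83 + 3.48Q = 107.96 - 1.61Q → Q_m = 13.9745.
Social marginal benefit = demand − MEC = 99.13 - 1.89Q.
Set SMB = MC: 99.13 - 1.89Q = 36.83 + 3.48Q → Q* = 11.6015.
Height of the DWL triangle at Q_m is MC(Q_m) − SMB(Q_m) = MEC(Q_m) = 12.7428.
DWL = ½ × 2.3730 × 12.7428 = 15.1193.

DWL = $15.12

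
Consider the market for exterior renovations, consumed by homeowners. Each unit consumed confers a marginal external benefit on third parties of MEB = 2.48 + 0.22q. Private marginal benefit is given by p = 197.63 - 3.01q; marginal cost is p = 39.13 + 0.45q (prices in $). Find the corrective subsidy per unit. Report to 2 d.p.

Social marginal benefit = demand + MEB = 200.11 - 2.79q.
Set SMB = MC: 200.11 - 2.79q = 39.13 + 0.45q → q* = 49.6852.
The Pigouvian subsidy equals MEB at q*: 2.48 + 0.22×49.6852 = 13.4107.

subsidy = $13.41 per unit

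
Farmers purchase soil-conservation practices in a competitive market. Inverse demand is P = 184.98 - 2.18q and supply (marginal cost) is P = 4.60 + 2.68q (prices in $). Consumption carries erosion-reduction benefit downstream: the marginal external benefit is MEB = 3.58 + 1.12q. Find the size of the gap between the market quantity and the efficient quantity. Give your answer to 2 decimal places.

12.07 units

Market equilibrium (private): 4.60 + 2.68q = 184.98 - 2.18q → q_m = 37.1152.
Social marginal benefit = demand + MEB = 188.56 - 1.06q.
Set SMB = MC: 188.56 - 1.06q = 4.60 + 2.68q → q* = 49.1872.
Gap = |37.1152 − 49.1872| = 12.0720.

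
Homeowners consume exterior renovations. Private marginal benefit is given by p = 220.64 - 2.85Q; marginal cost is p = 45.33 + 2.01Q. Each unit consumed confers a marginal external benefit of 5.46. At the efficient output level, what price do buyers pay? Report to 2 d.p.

Social marginal benefit = demand + MEB = 226.10 - 2.85Q.
Set SMB = MC: 226.10 - 2.85Q = 45.33 + 2.01Q → Q* = 37.1955.
Consumer price on the demand curve at Q*: 220.64 − 2.85×37.1955 = 114.6328.

P = 114.63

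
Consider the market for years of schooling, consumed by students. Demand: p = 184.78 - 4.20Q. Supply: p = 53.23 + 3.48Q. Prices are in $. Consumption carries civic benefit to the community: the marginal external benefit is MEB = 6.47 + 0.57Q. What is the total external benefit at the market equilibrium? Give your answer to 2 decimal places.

Market equilibrium (private): 53.23 + 3.48Q = 184.78 - 4.20Q → Q_m = 17.1289.
Total external benefit = ∫₀^{Q_m} (6.47 + 0.57Q) dQ = 6.47×17.1289 + ½×0.57×17.1289² = 194.4428.

$194.44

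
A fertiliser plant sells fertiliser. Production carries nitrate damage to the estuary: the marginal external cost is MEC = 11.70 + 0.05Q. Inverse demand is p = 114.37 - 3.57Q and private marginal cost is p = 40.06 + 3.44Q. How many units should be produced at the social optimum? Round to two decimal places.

Q* = 8.87

Social marginal cost = private MC + MEC = 51.76 + 3.49Q.
Set SMC = demand: 51.76 + 3.49Q = 114.37 - 3.57Q → Q* = 8.8683.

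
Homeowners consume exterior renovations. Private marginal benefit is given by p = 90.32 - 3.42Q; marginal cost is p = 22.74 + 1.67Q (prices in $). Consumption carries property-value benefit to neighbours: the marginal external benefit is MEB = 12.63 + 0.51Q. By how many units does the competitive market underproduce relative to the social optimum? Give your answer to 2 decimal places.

Market equilibrium (private): 22.74 + 1.67Q = 90.32 - 3.42Q → Q_m = 13.2770.
Social marginal benefit = demand + MEB = 102.95 - 2.91Q.
Set SMB = MC: 102.95 - 2.91Q = 22.74 + 1.67Q → Q* = 17.5131.
Gap = |13.2770 − 17.5131| = 4.2361.

4.24 units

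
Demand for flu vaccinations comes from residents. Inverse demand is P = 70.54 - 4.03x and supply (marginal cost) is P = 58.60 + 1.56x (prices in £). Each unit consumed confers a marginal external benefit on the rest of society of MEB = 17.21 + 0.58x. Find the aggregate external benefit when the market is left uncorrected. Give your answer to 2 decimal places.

£38.08

Market equilibrium (private): 58.60 + 1.56x = 70.54 - 4.03x → x_m = 2.1360.
Total external benefit = ∫₀^{x_m} (17.21 + 0.58x) dx = 17.21×2.1360 + ½×0.58×2.1360² = 38.0837.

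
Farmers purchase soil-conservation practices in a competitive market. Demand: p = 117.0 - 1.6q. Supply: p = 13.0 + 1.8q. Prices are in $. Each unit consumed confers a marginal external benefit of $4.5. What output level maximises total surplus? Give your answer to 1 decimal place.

q* = 31.9

Social marginal benefit = demand + MEB = 121.5 - 1.6q.
Set SMB = MC: 121.5 - 1.6q = 13.0 + 1.8q → q* = 31.9118.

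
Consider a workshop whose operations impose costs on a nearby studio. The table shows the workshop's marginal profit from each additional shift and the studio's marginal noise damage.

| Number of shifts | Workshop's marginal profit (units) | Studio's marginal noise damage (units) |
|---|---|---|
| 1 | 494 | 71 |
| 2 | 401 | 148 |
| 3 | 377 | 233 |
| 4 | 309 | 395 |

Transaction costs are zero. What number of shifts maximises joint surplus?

3

Bargaining reaches the level where marginal profit last exceeds marginal noise damage.
That holds through level 3 (377 ≥ 233) but not at 4 (309 < 395).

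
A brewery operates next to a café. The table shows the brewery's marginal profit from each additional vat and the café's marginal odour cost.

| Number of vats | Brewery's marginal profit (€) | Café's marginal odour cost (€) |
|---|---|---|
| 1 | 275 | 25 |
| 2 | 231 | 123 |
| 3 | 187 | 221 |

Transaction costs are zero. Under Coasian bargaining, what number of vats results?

2

Bargaining reaches the level where marginal profit last exceeds marginal odour cost.
That holds through level 2 (231 ≥ 123) but not at 3 (187 < 221).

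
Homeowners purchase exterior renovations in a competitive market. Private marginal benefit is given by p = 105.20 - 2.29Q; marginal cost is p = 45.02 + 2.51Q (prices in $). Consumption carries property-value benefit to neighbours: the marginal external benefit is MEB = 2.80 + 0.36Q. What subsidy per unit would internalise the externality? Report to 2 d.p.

subsidy = $7.91 per unit

Social marginal benefit = demand + MEB = 108.00 - 1.93Q.
Set SMB = MC: 108.00 - 1.93Q = 45.02 + 2.51Q → Q* = 14.1847.
The Pigouvian subsidy equals MEB at Q*: 2.80 + 0.36×14.1847 = 7.9065.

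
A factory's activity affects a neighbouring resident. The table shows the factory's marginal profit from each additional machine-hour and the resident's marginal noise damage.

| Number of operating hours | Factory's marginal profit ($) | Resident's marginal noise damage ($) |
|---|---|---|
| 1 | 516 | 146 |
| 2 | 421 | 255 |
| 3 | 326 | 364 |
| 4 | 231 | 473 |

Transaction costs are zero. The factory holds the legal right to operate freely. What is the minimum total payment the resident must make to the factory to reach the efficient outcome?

$557

Left alone the factory would choose level 4 (marginal profit stays positive).
Efficient level: k* = 2 (marginal profit ≥ marginal noise damage through 2).
The resident must at least cover the factory's forgone profit from cutting 4→2: 326 + 231 = 557.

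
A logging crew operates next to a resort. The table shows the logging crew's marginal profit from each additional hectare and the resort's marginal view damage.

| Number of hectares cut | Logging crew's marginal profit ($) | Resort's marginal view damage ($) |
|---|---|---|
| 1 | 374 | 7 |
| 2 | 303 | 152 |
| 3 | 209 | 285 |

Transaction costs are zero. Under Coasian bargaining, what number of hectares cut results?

2

Bargaining reaches the level where marginal profit last exceeds marginal view damage.
That holds through level 2 (303 ≥ 152) but not at 3 (209 < 285).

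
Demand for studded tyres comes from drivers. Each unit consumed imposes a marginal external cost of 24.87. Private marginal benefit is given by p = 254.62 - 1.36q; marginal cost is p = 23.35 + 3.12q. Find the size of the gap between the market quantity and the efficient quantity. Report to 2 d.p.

5.55 units

Market equilibrium (private): 23.35 + 3.12q = 254.62 - 1.36q → q_m = 51.6228.
Social marginal benefit = demand − MEC = 229.75 - 1.36q.
Set SMB = MC: 229.75 - 1.36q = 23.35 + 3.12q → q* = 46.0714.
Gap = |51.6228 − 46.0714| = 5.5514.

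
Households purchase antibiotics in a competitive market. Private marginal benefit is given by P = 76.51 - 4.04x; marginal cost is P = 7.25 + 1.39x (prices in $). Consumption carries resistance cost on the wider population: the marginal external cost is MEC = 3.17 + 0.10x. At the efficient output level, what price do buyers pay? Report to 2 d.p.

Social marginal benefit = demand − MEC = 73.34 - 4.14x.
Set SMB = MC: 73.34 - 4.14x = 7.25 + 1.39x → x* = 11.9512.
Consumer price on the demand curve at x*: 76.51 − 4.04×11.9512 = 28.2272.

P = $28.23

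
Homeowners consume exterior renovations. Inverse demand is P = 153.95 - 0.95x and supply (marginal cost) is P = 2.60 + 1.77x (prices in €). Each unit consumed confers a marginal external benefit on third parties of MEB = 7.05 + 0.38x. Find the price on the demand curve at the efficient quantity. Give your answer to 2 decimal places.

P = €89.64

Social marginal benefit = demand + MEB = 161.00 - 0.57x.
Set SMB = MC: 161.00 - 0.57x = 2.60 + 1.77x → x* = 67.6923.
Consumer price on the demand curve at x*: 153.95 − 0.95×67.6923 = 89.6423.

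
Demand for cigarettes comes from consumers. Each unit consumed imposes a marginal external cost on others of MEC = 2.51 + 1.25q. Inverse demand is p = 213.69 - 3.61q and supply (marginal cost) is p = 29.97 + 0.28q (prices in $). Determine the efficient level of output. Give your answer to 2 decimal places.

Social marginal benefit = demand − MEC = 211.18 - 4.86q.
Set SMB = MC: 211.18 - 4.86q = 29.97 + 0.28q → q* = 35.2549.

q* = 35.25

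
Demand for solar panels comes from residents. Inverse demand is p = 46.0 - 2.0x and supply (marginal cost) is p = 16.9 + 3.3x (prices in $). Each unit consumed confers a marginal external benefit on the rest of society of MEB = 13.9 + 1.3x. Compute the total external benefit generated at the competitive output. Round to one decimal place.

Market equilibrium (private): 16.9 + 3.3x = 46.0 - 2.0x → x_m = 5.4906.
Total external benefit = ∫₀^{x_m} (13.9 + 1.3x) dx = 13.9×5.4906 + ½×1.3×5.4906² = 95.9147.

$95.9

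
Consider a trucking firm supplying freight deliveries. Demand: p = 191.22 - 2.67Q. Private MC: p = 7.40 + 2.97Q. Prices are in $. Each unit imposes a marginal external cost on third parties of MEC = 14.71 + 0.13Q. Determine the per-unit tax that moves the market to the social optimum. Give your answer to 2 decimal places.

Social marginal cost = private MC + MEC = 22.11 + 3.10Q.
Set SMC = demand: 22.11 + 3.10Q = 191.22 - 2.67Q → Q* = 29.3085.
The Pigouvian tax equals MEC at Q*: 14.71 + 0.13×29.3085 = 18.5201.

tax = $18.52 per unit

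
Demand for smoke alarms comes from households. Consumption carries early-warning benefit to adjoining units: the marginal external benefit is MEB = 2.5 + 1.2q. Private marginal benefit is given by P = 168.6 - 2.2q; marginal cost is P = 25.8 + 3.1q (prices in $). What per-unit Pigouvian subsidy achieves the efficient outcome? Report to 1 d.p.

subsidy = $45.0 per unit

Social marginal benefit = demand + MEB = 171.1 - q.
Set SMB = MC: 171.1 - q = 25.8 + 3.1q → q* = 35.4390.
The Pigouvian subsidy equals MEB at q*: 2.5 + 1.2×35.4390 = 45.0268.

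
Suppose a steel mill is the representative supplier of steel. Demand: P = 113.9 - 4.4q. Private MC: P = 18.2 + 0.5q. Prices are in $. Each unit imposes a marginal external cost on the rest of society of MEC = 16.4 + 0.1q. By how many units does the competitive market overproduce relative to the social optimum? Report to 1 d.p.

3.7 units

Market equilibrium (private): 18.2 + 0.5q = 113.9 - 4.4q → q_m = 19.5306.
Social marginal cost = private MC + MEC = 34.6 + 0.6q.
Set SMC = demand: 34.6 + 0.6q = 113.9 - 4.4q → q* = 15.8600.
Gap = |19.5306 − 15.8600| = 3.6706.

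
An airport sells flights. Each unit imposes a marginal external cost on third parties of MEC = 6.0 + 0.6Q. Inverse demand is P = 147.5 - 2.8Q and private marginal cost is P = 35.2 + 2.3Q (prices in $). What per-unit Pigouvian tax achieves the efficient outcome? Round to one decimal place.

Social marginal cost = private MC + MEC = 41.2 + 2.9Q.
Set SMC = demand: 41.2 + 2.9Q = 147.5 - 2.8Q → Q* = 18.6491.
The Pigouvian tax equals MEC at Q*: 6.0 + 0.6×18.6491 = 17.1895.

tax = $17.2 per unit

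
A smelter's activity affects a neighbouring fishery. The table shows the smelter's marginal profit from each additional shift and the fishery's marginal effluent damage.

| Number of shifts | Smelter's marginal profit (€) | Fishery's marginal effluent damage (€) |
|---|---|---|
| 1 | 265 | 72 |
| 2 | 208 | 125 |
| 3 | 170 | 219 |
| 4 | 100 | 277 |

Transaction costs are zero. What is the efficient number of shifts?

Bargaining reaches the level where marginal profit last exceeds marginal effluent damage.
That holds through level 2 (208 ≥ 125) but not at 3 (170 < 219).

2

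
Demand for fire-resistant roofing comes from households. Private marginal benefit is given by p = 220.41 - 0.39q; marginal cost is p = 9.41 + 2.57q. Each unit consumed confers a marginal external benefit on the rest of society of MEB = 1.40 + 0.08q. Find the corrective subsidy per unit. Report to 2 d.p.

subsidy = 7.30 per unit

Social marginal benefit = demand + MEB = 221.81 - 0.31q.
Set SMB = MC: 221.81 - 0.31q = 9.41 + 2.57q → q* = 73.7500.
The Pigouvian subsidy equals MEB at q*: 1.40 + 0.08×73.7500 = 7.3000.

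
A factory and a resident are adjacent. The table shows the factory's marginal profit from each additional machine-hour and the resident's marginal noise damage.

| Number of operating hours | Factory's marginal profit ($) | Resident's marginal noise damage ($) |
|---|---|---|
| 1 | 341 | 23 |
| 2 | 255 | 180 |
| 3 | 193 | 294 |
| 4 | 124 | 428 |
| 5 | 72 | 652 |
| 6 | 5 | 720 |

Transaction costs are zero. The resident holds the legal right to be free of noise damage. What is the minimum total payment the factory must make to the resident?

Efficient level: marginal profit ≥ marginal noise damage through level 2, so k* = 2.
With the resident holding the right, the factory must at least compensate total damage at k*: 23 + 180 = 203.

$203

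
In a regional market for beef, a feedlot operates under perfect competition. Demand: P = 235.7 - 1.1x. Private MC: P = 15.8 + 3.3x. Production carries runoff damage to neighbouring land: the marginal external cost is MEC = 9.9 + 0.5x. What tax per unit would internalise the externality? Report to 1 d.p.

tax = 31.3 per unit

Social marginal cost = private MC + MEC = 25.7 + 3.8x.
Set SMC = demand: 25.7 + 3.8x = 235.7 - 1.1x → x* = 42.8571.
The Pigouvian tax equals MEC at x*: 9.9 + 0.5×42.8571 = 31.3286.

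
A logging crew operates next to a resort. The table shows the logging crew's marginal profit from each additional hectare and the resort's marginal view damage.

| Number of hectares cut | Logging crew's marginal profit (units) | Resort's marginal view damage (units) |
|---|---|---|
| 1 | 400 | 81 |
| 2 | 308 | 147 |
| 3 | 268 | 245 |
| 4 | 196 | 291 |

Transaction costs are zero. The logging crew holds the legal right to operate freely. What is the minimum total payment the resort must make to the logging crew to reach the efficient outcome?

196

Left alone the logging crew would choose level 4 (marginal profit stays positive).
Efficient level: k* = 3 (marginal profit ≥ marginal view damage through 3).
The resort must at least cover the logging crew's forgone profit from cutting 4→3: 196 = 196.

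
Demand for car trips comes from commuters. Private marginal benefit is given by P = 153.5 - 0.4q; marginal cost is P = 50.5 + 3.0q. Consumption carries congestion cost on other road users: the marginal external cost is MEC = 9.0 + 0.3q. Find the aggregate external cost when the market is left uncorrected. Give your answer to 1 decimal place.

Market equilibrium (private): 50.5 + 3.0q = 153.5 - 0.4q → q_m = 30.2941.
Total external cost = ∫₀^{q_m} (9.0 + 0.3q) dq = 9.0×30.2941 + ½×0.3×30.2941² = 410.3068.

410.3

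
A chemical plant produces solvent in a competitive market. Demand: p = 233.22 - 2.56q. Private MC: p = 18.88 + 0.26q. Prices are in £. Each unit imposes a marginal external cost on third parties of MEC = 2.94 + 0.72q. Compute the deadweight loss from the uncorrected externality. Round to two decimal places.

DWL = £469.67

Market equilibrium (private): 18.88 + 0.26q = 233.22 - 2.56q → q_m = 76.0071.
Social marginal cost = private MC + MEC = 21.82 + 0.98q.
Set SMC = demand: 21.82 + 0.98q = 233.22 - 2.56q → q* = 59.7175.
Height of the DWL triangle at q_m is SMC(q_m) − demand(q_m) = MEC(q_m) = 57.6651.
DWL = ½ × 16.2896 × 57.6651 = 469.6707.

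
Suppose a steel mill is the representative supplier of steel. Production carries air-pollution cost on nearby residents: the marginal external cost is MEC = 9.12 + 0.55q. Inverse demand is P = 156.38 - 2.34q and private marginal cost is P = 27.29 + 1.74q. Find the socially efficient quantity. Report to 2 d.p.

Social marginal cost = private MC + MEC = 36.41 + 2.29q.
Set SMC = demand: 36.41 + 2.29q = 156.38 - 2.34q → q* = 25.9114.

q* = 25.91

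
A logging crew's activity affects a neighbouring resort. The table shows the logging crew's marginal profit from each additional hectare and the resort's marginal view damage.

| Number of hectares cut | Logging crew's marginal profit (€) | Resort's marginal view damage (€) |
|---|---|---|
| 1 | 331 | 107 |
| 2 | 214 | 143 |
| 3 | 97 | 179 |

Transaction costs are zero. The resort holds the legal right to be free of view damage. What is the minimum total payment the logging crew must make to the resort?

€250

Efficient level: marginal profit ≥ marginal view damage through level 2, so k* = 2.
With the resort holding the right, the logging crew must at least compensate total damage at k*: 107 + 143 = 250.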